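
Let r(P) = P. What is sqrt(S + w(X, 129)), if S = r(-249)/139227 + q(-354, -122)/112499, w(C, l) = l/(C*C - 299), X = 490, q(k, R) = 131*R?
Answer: 6*I*sqrt(6240074816244358079242977571)/1251992889587891 ≈ 0.37857*I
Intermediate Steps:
w(C, l) = l/(-299 + C**2) (w(C, l) = l/(C**2 - 299) = l/(-299 + C**2))
S = -751046055/5220966091 (S = -249/139227 + (131*(-122))/112499 = -249*1/139227 - 15982*1/112499 = -83/46409 - 15982/112499 = -751046055/5220966091 ≈ -0.14385)
sqrt(S + w(X, 129)) = sqrt(-751046055/5220966091 + 129/(-299 + 490**2)) = sqrt(-751046055/5220966091 + 129/(-299 + 240100)) = sqrt(-751046055/5220966091 + 129/239801) = sqrt(-179428090409316/1251992889587891) = 6*I*sqrt(6240074816244358079242977571)/1251992889587891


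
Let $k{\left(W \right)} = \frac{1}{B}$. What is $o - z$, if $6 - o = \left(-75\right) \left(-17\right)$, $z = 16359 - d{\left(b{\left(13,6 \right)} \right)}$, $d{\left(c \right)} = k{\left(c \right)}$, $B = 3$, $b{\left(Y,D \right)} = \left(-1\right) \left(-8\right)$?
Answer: $- \frac{52883}{3} \approx -17628.0$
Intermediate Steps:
$b{\left(Y,D \right)} = 8$
$k{\left(W \right)} = \frac{1}{3}$
$d{\left(c \right)} = \frac{1}{3}$
$z = \frac{49076}{3}$ ($z = 16359 - \frac{1}{3} = \frac{49076}{3} \approx 16359.0$)
$o = -1269$ ($o = 6 - \left(-75\right) \left(-17\right) = 6 - 1275 = -1269$)
$o - z = -1269 - \frac{49076}{3} = - \frac{52883}{3}$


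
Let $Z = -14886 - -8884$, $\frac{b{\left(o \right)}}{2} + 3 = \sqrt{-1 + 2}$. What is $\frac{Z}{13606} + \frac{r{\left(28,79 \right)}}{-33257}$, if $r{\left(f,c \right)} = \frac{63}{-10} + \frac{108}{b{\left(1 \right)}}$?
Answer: $- \frac{995777171}{2262473710} \approx -0.44013$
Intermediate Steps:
$b{\left(o \right)} = -4$ ($b{\left(o \right)} = -6 + 2 \sqrt{-1 + 2} = -6 + 2 \sqrt{1} = -6 + 2 \cdot 1 = -6 + 2 = -4$)
$r{\left(f,c \right)} = - \frac{333}{10}$ ($r{\left(f,c \right)} = \frac{63}{-10} + \frac{108}{-4} = 63 \left(- \frac{1}{10}\right) + 108 \left(- \frac{1}{4}\right) = - \frac{63}{10} - 27 = - \frac{333}{10}$)
$Z = -6002$ ($Z = -14886 + 8884 = -6002$)
$\frac{Z}{13606} + \frac{r{\left(28,79 \right)}}{-33257} = - \frac{6002}{13606} - \frac{333}{10 \left(-33257\right)} = \left(-6002\right) \frac{1}{13606} - - \frac{333}{332570} = - \frac{3001}{6803} + \frac{333}{332570} = - \frac{995777171}{2262473710}$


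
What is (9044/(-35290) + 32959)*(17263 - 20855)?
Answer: -2088952862536/17645 ≈ -1.1839e+8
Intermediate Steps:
(9044/(-35290) + 32959)*(17263 - 20855) = (9044*(-1/35290) + 32959)*(-3592) = (-4522/17645 + 32959)*(-3592) = (581557033/17645)*(-3592) = -2088952862536/17645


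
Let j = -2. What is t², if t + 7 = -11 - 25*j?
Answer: 1024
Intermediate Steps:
t = 32 (t = -7 + (-11 - 25*(-2)) = -7 + (-11 + 50) = -7 + 39 = 32)
t² = 32² = 1024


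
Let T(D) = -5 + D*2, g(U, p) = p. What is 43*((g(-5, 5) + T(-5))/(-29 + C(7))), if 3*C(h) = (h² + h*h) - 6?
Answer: -258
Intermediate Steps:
T(D) = -5 + 2*D
C(h) = -2 + 2*h²/3 (C(h) = ((h² + h*h) - 6)/3 = ((h² + h²) - 6)/3 = (2*h² - 6)/3 = (-6 + 2*h²)/3 = -2 + 2*h²/3)
43*((g(-5, 5) + T(-5))/(-29 + C(7))) = 43*((5 + (-5 + 2*(-5)))/(-29 + (-2 + (⅔)*7²))) = 43*((5 + (-5 - 10))/(-29 + (-2 + (⅔)*49))) = 43*((5 - 15)/(-29 + (-2 + 98/3))) = 43*(-10/(-29 + 92/3)) = 43*(-10/5/3) = 43*(-10*⅗) = 43*(-6) = -258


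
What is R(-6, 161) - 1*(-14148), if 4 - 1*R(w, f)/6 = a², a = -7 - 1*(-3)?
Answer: 14076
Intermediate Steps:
a = -4 (a = -7 + 3 = -4)
R(w, f) = -72 (R(w, f) = 24 - 6*(-4)² = 24 - 6*16 = 24 - 96 = -72)
R(-6, 161) - 1*(-14148) = -72 - 1*(-14148) = -72 + 14148 = 14076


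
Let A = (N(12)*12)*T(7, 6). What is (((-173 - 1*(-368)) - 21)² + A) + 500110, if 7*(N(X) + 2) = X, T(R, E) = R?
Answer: 530362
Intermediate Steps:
N(X) = -2 + X/7
A = -24 (A = ((-2 + (⅐)*12)*12)*7 = ((-2 + 12/7)*12)*7 = -2/7*12*7 = -24/7*7 = -24)
(((-173 - 1*(-368)) - 21)² + A) + 500110 = (((-173 - 1*(-368)) - 21)² - 24) + 500110 = (((-173 + 368) - 21)² - 24) + 500110 = ((195 - 21)² - 24) + 500110 = (174² - 24) + 500110 = (30276 - 24) + 500110 = 30252 + 500110 = 530362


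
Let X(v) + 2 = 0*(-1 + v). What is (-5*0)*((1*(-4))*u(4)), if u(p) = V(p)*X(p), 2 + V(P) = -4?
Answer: 0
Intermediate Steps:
V(P) = -6 (V(P) = -2 - 4 = -6)
X(v) = -2 (X(v) = -2 + 0*(-1 + v) = -2 + 0 = -2)
u(p) = 12 (u(p) = -6*(-2) = 12)
(-5*0)*((1*(-4))*u(4)) = (-5*0)*((1*(-4))*12) = 0*(-4*12) = 0*(-48) = 0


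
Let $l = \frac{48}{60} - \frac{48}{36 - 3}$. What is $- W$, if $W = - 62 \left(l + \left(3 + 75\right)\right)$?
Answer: $\frac{263748}{55} \approx 4795.4$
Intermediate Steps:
$l = - \frac{36}{55}$ ($l = 48 \cdot \frac{1}{60} - \frac{48}{33} = \frac{4}{5} - \frac{16}{11} = - \frac{36}{55} \approx -0.65455$)
$W = - \frac{263748}{55}$ ($W = - 62 \left(- \frac{36}{55} + \left(3 + 75\right)\right) = - 62 \left(- \frac{36}{55} + 78\right) = \left(-62\right) \frac{4254}{55} = - \frac{263748}{55} \approx -4795.4$)
$- W = \left(-1\right) \left(- \frac{263748}{55}\right) = \frac{263748}{55}$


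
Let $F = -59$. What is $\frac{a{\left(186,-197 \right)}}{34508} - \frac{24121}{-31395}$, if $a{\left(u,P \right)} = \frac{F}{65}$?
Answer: $\frac{832338971}{1083378660} \approx 0.76828$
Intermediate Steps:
$a{\left(u,P \right)} = - \frac{59}{65}$
$\frac{a{\left(186,-197 \right)}}{34508} - \frac{24121}{-31395} = - \frac{59}{65 \cdot 34508} - \frac{24121}{-31395} = \left(- \frac{59}{65}\right) \frac{1}{34508} - - \frac{24121}{31395} = - \frac{59}{2243020} + \frac{24121}{31395} = \frac{832338971}{1083378660}$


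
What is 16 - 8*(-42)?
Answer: 352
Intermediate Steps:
16 - 8*(-42) = 16 + 336 = 352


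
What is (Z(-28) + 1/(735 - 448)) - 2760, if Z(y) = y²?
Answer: -567111/287 ≈ -1976.0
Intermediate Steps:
(Z(-28) + 1/(735 - 448)) - 2760 = ((-28)² + 1/(735 - 448)) - 2760 = (784 + 1/287) - 2760 = 225009/287 - 2760 = -567111/287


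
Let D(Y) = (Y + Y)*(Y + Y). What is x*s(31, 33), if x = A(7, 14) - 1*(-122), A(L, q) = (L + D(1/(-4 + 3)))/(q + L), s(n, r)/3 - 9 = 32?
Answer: 105493/7 ≈ 15070.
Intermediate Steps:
D(Y) = 4*Y² (D(Y) = (2*Y)*(2*Y) = 4*Y²)
s(n, r) = 123 (s(n, r) = 27 + 3*32 = 27 + 96 = 123)
A(L, q) = (4 + L)/(L + q) (A(L, q) = (L + 4*(1/(-4 + 3))²)/(q + L) = (L + 4*(1/(-1))²)/(L + q) = (L + 4*(-1)²)/(L + q) = (L + 4*1)/(L + q) = (L + 4)/(L + q) = (4 + L)/(L + q))
x = 2573/21 (x = (4 + 7)/(7 + 14) - 1*(-122) = 11/21 + 122 = 2573/21 ≈ 122.52)
x*s(31, 33) = (2573/21)*123 = 105493/7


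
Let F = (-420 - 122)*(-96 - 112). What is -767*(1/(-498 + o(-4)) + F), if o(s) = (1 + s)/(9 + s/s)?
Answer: -430872587626/4983 ≈ -8.6468e+7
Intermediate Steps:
o(s) = ⅒ + s/10 (o(s) = (1 + s)/(9 + 1) = (1 + s)/10 = (1 + s)*(⅒) = ⅒ + s/10)
F = 112736 (F = -542*(-208) = 112736)
-767*(1/(-498 + o(-4)) + F) = -767*(1/(-498 + (⅒ + (⅒)*(-4))) + 112736) = -767*(1/(-498 + (⅒ - ⅖)) + 112736) = -767*(1/(-498 - 3/10) + 112736) = -767*(1/(-4983/10) + 112736) = -767*(-10/4983 + 112736) = -767*561763478/4983 = -430872587626/4983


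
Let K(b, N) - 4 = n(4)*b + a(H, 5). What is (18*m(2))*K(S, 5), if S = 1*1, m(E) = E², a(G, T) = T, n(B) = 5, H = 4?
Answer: 1008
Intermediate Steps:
S = 1
K(b, N) = 9 + 5*b (K(b, N) = 4 + (5*b + 5) = 4 + (5 + 5*b) = 9 + 5*b)
(18*m(2))*K(S, 5) = (18*2²)*(9 + 5*1) = (18*4)*(9 + 5) = 72*14 = 1008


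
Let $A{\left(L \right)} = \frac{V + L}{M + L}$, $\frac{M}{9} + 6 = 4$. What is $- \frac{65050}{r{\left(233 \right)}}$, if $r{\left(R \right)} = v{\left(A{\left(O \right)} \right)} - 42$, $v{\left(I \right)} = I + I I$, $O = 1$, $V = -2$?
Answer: $\frac{1879945}{1212} \approx 1551.1$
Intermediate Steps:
$M = -18$ ($M = -54 + 9 \cdot 4 = -54 + 36 = -18$)
$A{\left(L \right)} = \frac{-2 + L}{-18 + L}$
$v{\left(I \right)} = I + I^{2}$
$r{\left(R \right)} = - \frac{12120}{289}$ ($r{\left(R \right)} = \frac{-2 + 1}{-18 + 1} \left(1 + \frac{-2 + 1}{-18 + 1}\right) - 42 = \frac{1}{-17} \left(-1\right) \left(1 + \frac{1}{-17} \left(-1\right)\right) - 42 = \left(- \frac{1}{17}\right) \left(-1\right) \left(1 - - \frac{1}{17}\right) - 42 = \frac{1 + \frac{1}{17}}{17} - 42 = \frac{1}{17} \cdot \frac{18}{17} - 42 = \frac{18}{289} - 42 = - \frac{12120}{289}$)
$- \frac{65050}{r{\left(233 \right)}} = - \frac{65050}{- \frac{12120}{289}} = \left(-65050\right) \left(- \frac{289}{12120}\right) = \frac{1879945}{1212}$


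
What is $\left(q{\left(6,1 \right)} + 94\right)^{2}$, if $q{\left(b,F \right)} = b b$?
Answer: $16900$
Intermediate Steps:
$q{\left(b,F \right)} = b^{2}$
$\left(q{\left(6,1 \right)} + 94\right)^{2} = \left(6^{2} + 94\right)^{2} = \left(36 + 94\right)^{2} = 130^{2} = 16900$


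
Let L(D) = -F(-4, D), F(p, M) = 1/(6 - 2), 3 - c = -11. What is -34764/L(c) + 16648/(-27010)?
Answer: 1877942956/13505 ≈ 1.3906e+5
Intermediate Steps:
c = 14 (c = 3 - 1*(-11) = 3 + 11 = 14)
F(p, M) = ¼ (F(p, M) = 1/4 = ¼)
L(D) = -¼ (L(D) = -1*¼ = -¼)
-34764/L(c) + 16648/(-27010) = -34764/(-¼) + 16648/(-27010) = -34764*(-4) + 16648*(-1/27010) = 139056 - 8324/13505 = 1877942956/13505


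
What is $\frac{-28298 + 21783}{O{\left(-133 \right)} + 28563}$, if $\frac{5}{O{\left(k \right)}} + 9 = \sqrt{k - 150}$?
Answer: $- \frac{67735718805}{296964998071} - \frac{32575 i \sqrt{283}}{296964998071} \approx -0.22809 - 1.8453 \cdot 10^{-6} i$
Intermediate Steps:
$O{\left(k \right)} = \frac{5}{-9 + \sqrt{-150 + k}}$ ($O{\left(k \right)} = \frac{5}{-9 + \sqrt{k - 150}} = \frac{5}{-9 + \sqrt{-150 + k}}$)
$\frac{-28298 + 21783}{O{\left(-133 \right)} + 28563} = \frac{-28298 + 21783}{\frac{5}{-9 + \sqrt{-150 - 133}} + 28563} = - \frac{6515}{\frac{5}{-9 + \sqrt{-283}} + 28563} = - \frac{6515}{\frac{5}{-9 + i \sqrt{283}} + 28563} = - \frac{6515}{28563 + \frac{5}{-9 + i \sqrt{283}}}$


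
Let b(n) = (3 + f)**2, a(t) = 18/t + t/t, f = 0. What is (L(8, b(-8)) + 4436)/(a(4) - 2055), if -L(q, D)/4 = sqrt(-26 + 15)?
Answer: -8872/4099 + 8*I*sqrt(11)/4099 ≈ -2.1644 + 0.006473*I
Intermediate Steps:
a(t) = 1 + 18/t (a(t) = 18/t + 1 = 1 + 18/t)
b(n) = 9 (b(n) = (3 + 0)**2 = 3**2 = 9)
L(q, D) = -4*I*sqrt(11) (L(q, D) = -4*sqrt(-26 + 15) = -4*I*sqrt(11))
(L(8, b(-8)) + 4436)/(a(4) - 2055) = (-4*I*sqrt(11) + 4436)/((18 + 4)/4 - 2055) = (4436 - 4*I*sqrt(11))/((1/4)*22 - 2055) = (4436 - 4*I*sqrt(11))/(11/2 - 2055) = (4436 - 4*I*sqrt(11))/(-4099/2) = (4436 - 4*I*sqrt(11))*(-2/4099) = -8872/4099 + 8*I*sqrt(11)/4099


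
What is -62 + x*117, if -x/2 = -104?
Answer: 24274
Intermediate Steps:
x = 208 (x = -2*(-104) = 208)
-62 + x*117 = -62 + 208*117 = -62 + 24336 = 24274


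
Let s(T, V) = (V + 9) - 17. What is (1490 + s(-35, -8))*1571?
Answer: 2315654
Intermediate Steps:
s(T, V) = -8 + V (s(T, V) = (9 + V) - 17 = -8 + V)
(1490 + s(-35, -8))*1571 = (1490 + (-8 - 8))*1571 = (1490 - 16)*1571 = 1474*1571 = 2315654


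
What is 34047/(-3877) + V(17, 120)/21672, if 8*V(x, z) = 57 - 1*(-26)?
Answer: -5902610881/672178752 ≈ -8.7813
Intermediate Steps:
V(x, z) = 83/8 (V(x, z) = (57 - 1*(-26))/8 = (57 + 26)/8 = (⅛)*83 = 83/8)
34047/(-3877) + V(17, 120)/21672 = 34047/(-3877) + (83/8)/21672 = 34047*(-1/3877) + (83/8)*(1/21672) = -34047/3877 + 83/173376 = -5902610881/672178752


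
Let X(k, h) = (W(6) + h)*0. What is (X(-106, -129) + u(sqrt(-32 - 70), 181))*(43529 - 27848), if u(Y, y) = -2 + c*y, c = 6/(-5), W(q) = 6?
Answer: -17186376/5 ≈ -3.4373e+6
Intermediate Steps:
c = -6/5 (c = 6*(-1/5) = -6/5 ≈ -1.2000)
u(Y, y) = -2 - 6*y/5
X(k, h) = 0 (X(k, h) = (6 + h)*0 = 0)
(X(-106, -129) + u(sqrt(-32 - 70), 181))*(43529 - 27848) = (0 + (-2 - 6/5*181))*(43529 - 27848) = (0 + (-2 - 1086/5))*15681 = (0 - 1096/5)*15681 = -1096/5*15681 = -17186376/5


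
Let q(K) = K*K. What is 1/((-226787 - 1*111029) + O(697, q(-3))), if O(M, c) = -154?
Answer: -1/337970 ≈ -2.9588e-6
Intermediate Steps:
q(K) = K²
1/((-226787 - 1*111029) + O(697, q(-3))) = 1/((-226787 - 1*111029) - 154) = 1/((-226787 - 111029) - 154) = 1/(-337816 - 154) = 1/(-337970) = -1/337970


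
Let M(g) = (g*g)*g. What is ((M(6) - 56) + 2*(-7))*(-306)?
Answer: -44676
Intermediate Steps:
M(g) = g**3 (M(g) = g**2*g = g**3)
((M(6) - 56) + 2*(-7))*(-306) = ((6**3 - 56) + 2*(-7))*(-306) = ((216 - 56) - 14)*(-306) = (160 - 14)*(-306) = 146*(-306) = -44676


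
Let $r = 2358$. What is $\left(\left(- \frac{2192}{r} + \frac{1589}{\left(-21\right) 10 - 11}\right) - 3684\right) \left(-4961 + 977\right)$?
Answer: $\frac{1277555923984}{86853} \approx 1.4709 \cdot 10^{7}$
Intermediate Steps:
$\left(\left(- \frac{2192}{r} + \frac{1589}{\left(-21\right) 10 - 11}\right) - 3684\right) \left(-4961 + 977\right) = \left(\left(- \frac{2192}{2358} + \frac{1589}{\left(-21\right) 10 - 11}\right) - 3684\right) \left(-4961 + 977\right) = \left(\left(\left(-2192\right) \frac{1}{2358} + \frac{1589}{-210 - 11}\right) - 3684\right) \left(-3984\right) = \left(\left(- \frac{1096}{1179} + \frac{1589}{-221}\right) - 3684\right) \left(-3984\right) = \left(\left(- \frac{1096}{1179} + 1589 \left(- \frac{1}{221}\right)\right) - 3684\right) \left(-3984\right) = \left(\left(- \frac{1096}{1179} - \frac{1589}{221}\right) - 3684\right) \left(-3984\right) = \left(- \frac{2115647}{260559} - 3684\right) \left(-3984\right) = \left(- \frac{962015003}{260559}\right) \left(-3984\right) = \frac{1277555923984}{86853}$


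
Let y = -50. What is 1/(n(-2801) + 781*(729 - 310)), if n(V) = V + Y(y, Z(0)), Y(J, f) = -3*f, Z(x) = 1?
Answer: 1/324435 ≈ 3.0823e-6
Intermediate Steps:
n(V) = -3 + V (n(V) = V - 3*1 = V - 3 = -3 + V)
1/(n(-2801) + 781*(729 - 310)) = 1/((-3 - 2801) + 781*(729 - 310)) = 1/(-2804 + 781*419) = 1/(-2804 + 327239) = 1/324435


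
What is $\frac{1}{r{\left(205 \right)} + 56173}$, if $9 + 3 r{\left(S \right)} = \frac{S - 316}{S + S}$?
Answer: $\frac{410}{23029663} \approx 1.7803 \cdot 10^{-5}$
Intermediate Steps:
$r{\left(S \right)} = -3 + \frac{-316 + S}{6 S}$ ($r{\left(S \right)} = -3 + \frac{\left(S - 316\right) \frac{1}{S + S}}{3} = -3 + \frac{\left(-316 + S\right) \frac{1}{2 S}}{3} = -3 + \frac{\frac{1}{2} \frac{1}{S} \left(-316 + S\right)}{3} = -3 + \frac{-316 + S}{6 S}$)
$\frac{1}{r{\left(205 \right)} + 56173} = \frac{1}{\frac{-316 - 3485}{6 \cdot 205} + 56173} = \frac{1}{\frac{1}{6} \cdot \frac{1}{205} \left(-316 - 3485\right) + 56173} = \frac{1}{\frac{1}{6} \cdot \frac{1}{205} \left(-3801\right) + 56173} = \frac{1}{- \frac{1267}{410} + 56173} = \frac{1}{\frac{23029663}{410}} = \frac{410}{23029663}$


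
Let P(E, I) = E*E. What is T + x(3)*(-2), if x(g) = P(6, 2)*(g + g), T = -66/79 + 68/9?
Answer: -302374/711 ≈ -425.28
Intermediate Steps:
P(E, I) = E²
T = 4778/711 (T = -66*1/79 + 68*(⅑) = -66/79 + 68/9 = 4778/711 ≈ 6.7201)
x(g) = 72*g (x(g) = 6²*(g + g) = 36*(2*g) = 72*g)
T + x(3)*(-2) = 4778/711 + (72*3)*(-2) = 4778/711 + 216*(-2) = 4778/711 - 432 = -302374/711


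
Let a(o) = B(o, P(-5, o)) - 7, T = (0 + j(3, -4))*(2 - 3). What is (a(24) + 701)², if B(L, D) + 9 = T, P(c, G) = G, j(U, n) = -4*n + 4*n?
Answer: 469225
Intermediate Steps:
j(U, n) = 0
T = 0 (T = (0 + 0)*(2 - 3) = 0*(-1) = 0)
B(L, D) = -9 (B(L, D) = -9 + 0 = -9)
a(o) = -16 (a(o) = -9 - 7 = -16)
(a(24) + 701)² = (-16 + 701)² = 685² = 469225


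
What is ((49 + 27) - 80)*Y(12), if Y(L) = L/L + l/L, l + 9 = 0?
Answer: -1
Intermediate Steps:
l = -9 (l = -9 + 0 = -9)
Y(L) = 1 - 9/L (Y(L) = L/L - 9/L = 1 - 9/L)
((49 + 27) - 80)*Y(12) = ((49 + 27) - 80)*((-9 + 12)/12) = (76 - 80)*((1/12)*3) = -4*¼ = -1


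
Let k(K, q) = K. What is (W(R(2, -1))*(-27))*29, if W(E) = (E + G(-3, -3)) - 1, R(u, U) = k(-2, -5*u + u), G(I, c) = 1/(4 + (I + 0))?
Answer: 1566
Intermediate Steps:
G(I, c) = 1/(4 + I)
R(u, U) = -2
W(E) = E (W(E) = (E + 1/(4 - 3)) - 1 = (E + 1/1) - 1 = (E + 1) - 1 = (1 + E) - 1 = E)
(W(R(2, -1))*(-27))*29 = -2*(-27)*29 = 54*29 = 1566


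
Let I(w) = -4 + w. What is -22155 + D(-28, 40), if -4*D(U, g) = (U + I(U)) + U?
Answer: -22133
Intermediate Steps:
D(U, g) = 1 - 3*U/4 (D(U, g) = -((U + (-4 + U)) + U)/4 = -((-4 + 2*U) + U)/4 = -(-4 + 3*U)/4 = 1 - 3*U/4)
-22155 + D(-28, 40) = -22155 + (1 - 3/4*(-28)) = -22155 + (1 + 21) = -22155 + 22 = -22133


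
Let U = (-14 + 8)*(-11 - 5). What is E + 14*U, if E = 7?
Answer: 1351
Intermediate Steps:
U = 96 (U = -6*(-16) = 96)
E + 14*U = 7 + 14*96 = 7 + 1344 = 1351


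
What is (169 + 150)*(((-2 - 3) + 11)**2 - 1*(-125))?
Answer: 51359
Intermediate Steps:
(169 + 150)*(((-2 - 3) + 11)**2 - 1*(-125)) = 319*((-5 + 11)**2 + 125) = 319*(6**2 + 125) = 319*(36 + 125) = 319*161 = 51359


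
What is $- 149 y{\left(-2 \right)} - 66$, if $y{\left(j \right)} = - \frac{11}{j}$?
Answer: $- \frac{1771}{2} \approx -885.5$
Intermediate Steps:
$- 149 y{\left(-2 \right)} - 66 = - 149 \left(- \frac{11}{-2}\right) - 66 = - 149 \left(\left(-11\right) \left(- \frac{1}{2}\right)\right) - 66 = \left(-149\right) \frac{11}{2} - 66 = - \frac{1639}{2} - 66 = - \frac{1771}{2}$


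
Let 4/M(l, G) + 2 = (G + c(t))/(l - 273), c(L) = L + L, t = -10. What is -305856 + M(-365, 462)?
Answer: -262731580/859 ≈ -3.0586e+5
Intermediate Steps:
c(L) = 2*L
M(l, G) = 4/(-2 + (-20 + G)/(-273 + l)) (M(l, G) = 4/(-2 + (G + 2*(-10))/(l - 273)) = 4/(-2 + (G - 20)/(-273 + l)) = 4/(-2 + (-20 + G)/(-273 + l)))
-305856 + M(-365, 462) = -305856 + 4*(-273 - 365)/(526 + 462 - 2*(-365)) = -305856 + 4*(-638)/(526 + 462 + 730) = -305856 + 4*(-638)/1718 = -305856 + 4*(1/1718)*(-638) = -305856 - 1276/859 = -262731580/859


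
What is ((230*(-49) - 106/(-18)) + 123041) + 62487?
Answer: 1568375/9 ≈ 1.7426e+5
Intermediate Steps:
((230*(-49) - 106/(-18)) + 123041) + 62487 = ((-11270 - 106*(-1/18)) + 123041) + 62487 = ((-11270 + 53/9) + 123041) + 62487 = (-101377/9 + 123041) + 62487 = 1005992/9 + 62487 = 1568375/9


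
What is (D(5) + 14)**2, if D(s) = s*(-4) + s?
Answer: 1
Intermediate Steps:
D(s) = -3*s (D(s) = -4*s + s = -3*s)
(D(5) + 14)**2 = (-3*5 + 14)**2 = (-15 + 14)**2 = (-1)**2 = 1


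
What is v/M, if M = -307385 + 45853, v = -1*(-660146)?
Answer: -330073/130766 ≈ -2.5242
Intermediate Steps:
v = 660146
M = -261532
v/M = 660146/(-261532) = 660146*(-1/261532) = -330073/130766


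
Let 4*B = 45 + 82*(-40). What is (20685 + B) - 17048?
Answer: 11313/4 ≈ 2828.3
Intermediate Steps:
B = -3235/4 (B = (45 + 82*(-40))/4 = (45 - 3280)/4 = (¼)*(-3235) = -3235/4 ≈ -808.75)
(20685 + B) - 17048 = (20685 - 3235/4) - 17048 = 79505/4 - 17048 = 11313/4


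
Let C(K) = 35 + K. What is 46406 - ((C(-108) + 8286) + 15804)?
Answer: 22389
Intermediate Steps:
46406 - ((C(-108) + 8286) + 15804) = 46406 - (((35 - 108) + 8286) + 15804) = 46406 - ((-73 + 8286) + 15804) = 46406 - (8213 + 15804) = 46406 - 1*24017 = 46406 - 24017 = 22389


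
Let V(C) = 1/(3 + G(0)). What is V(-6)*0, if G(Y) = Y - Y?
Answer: 0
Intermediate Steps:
G(Y) = 0
V(C) = ⅓ (V(C) = 1/(3 + 0) = 1/3 = ⅓)
V(-6)*0 = (⅓)*0 = 0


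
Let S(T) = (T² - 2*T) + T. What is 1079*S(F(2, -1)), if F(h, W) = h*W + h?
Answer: 0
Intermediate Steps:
F(h, W) = h + W*h (F(h, W) = W*h + h = h + W*h)
S(T) = T² - T
1079*S(F(2, -1)) = 1079*((2*(1 - 1))*(-1 + 2*(1 - 1))) = 1079*((2*0)*(-1 + 2*0)) = 1079*(0*(-1 + 0)) = 1079*(0*(-1)) = 1079*0 = 0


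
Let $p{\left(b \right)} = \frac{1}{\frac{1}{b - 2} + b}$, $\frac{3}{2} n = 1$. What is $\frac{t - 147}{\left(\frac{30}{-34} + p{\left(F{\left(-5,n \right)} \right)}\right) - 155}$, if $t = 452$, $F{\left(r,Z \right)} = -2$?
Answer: $- \frac{46665}{23918} \approx -1.951$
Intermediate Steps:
$n = \frac{2}{3}$ ($n = \frac{2}{3} \cdot 1 = \frac{2}{3} \approx 0.66667$)
$p{\left(b \right)} = \frac{1}{b + \frac{1}{-2 + b}}$ ($p{\left(b \right)} = \frac{1}{\frac{1}{-2 + b} + b} = \frac{1}{b + \frac{1}{-2 + b}}$)
$\frac{t - 147}{\left(\frac{30}{-34} + p{\left(F{\left(-5,n \right)} \right)}\right) - 155} = \frac{452 - 147}{\left(\frac{30}{-34} + \frac{-2 - 2}{1 + \left(-2\right)^{2} - -4}\right) - 155} = \frac{305}{\left(30 \left(- \frac{1}{34}\right) + \frac{1}{1 + 4 + 4} \left(-4\right)\right) - 155} = \frac{305}{\left(- \frac{15}{17} + \frac{1}{9} \left(-4\right)\right) - 155} = \frac{305}{\left(- \frac{15}{17} - \frac{4}{9}\right) - 155} = \frac{305}{- \frac{203}{153} - 155} = \frac{305}{- \frac{23918}{153}} = 305 \left(- \frac{153}{23918}\right) = - \frac{46665}{23918}$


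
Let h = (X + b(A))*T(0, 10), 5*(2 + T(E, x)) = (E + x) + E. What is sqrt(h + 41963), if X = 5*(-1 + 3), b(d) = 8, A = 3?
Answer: sqrt(41963) ≈ 204.85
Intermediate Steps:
T(E, x) = -2 + x/5 + 2*E/5 (T(E, x) = -2 + ((E + x) + E)/5 = -2 + (x + 2*E)/5 = -2 + (x/5 + 2*E/5) = -2 + x/5 + 2*E/5)
X = 10 (X = 5*2 = 10)
h = 0 (h = (10 + 8)*(-2 + (1/5)*10 + (2/5)*0) = 18*(-2 + 2 + 0) = 18*0 = 0)
sqrt(h + 41963) = sqrt(0 + 41963) = sqrt(41963)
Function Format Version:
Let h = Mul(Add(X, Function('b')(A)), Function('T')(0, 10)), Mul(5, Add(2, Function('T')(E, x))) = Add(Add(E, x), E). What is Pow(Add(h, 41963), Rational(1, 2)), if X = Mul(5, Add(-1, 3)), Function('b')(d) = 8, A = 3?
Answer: Pow(41963, Rational(1, 2)) ≈ 204.85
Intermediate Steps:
Function('T')(E, x) = Add(-2, Mul(Rational(1, 5), x), Mul(Rational(2, 5), E)) (Function('T')(E, x) = Add(-2, Mul(Rational(1, 5), Add(Add(E, x), E))) = Add(-2, Mul(Rational(1, 5), Add(x, Mul(2, E)))) = Add(-2, Add(Mul(Rational(1, 5), x), Mul(Rational(2, 5), E))) = Add(-2, Mul(Rational(1, 5), x), Mul(Rational(2, 5), E)))
X = 10 (X = Mul(5, 2) = 10)
h = 0 (h = Mul(Add(10, 8), Add(-2, Mul(Rational(1, 5), 10), Mul(Rational(2, 5), 0))) = Mul(18, Add(-2, 2, 0)) = Mul(18, 0) = 0)
Pow(Add(h, 41963), Rational(1, 2)) = Pow(Add(0, 41963), Rational(1, 2)) = Pow(41963, Rational(1, 2))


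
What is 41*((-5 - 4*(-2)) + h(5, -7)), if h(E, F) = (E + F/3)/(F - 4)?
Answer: 3731/33 ≈ 113.06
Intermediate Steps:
h(E, F) = (E + F/3)/(-4 + F) (h(E, F) = (E + F*(1/3))/(-4 + F) = (E + F/3)/(-4 + F))
41*((-5 - 4*(-2)) + h(5, -7)) = 41*((-5 - 4*(-2)) + (5 + (1/3)*(-7))/(-4 - 7)) = 41*((-5 + 8) + (5 - 7/3)/(-11)) = 41*(3 - 1/11*8/3) = 41*(3 - 8/33) = 41*(91/33) = 3731/33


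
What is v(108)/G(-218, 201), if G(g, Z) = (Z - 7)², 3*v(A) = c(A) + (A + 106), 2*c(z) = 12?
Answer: 55/28227 ≈ 0.0019485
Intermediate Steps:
c(z) = 6 (c(z) = (½)*12 = 6)
v(A) = 112/3 + A/3 (v(A) = (6 + (A + 106))/3 = (6 + (106 + A))/3 = (112 + A)/3 = 112/3 + A/3)
G(g, Z) = (-7 + Z)²
v(108)/G(-218, 201) = (112/3 + (⅓)*108)/((-7 + 201)²) = (112/3 + 36)/(194²) = (220/3)/37636 = (220/3)*(1/37636) = 55/28227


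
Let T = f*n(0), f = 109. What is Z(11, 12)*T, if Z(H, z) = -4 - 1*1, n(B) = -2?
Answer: 1090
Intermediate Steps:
Z(H, z) = -5 (Z(H, z) = -4 - 1 = -5)
T = -218 (T = 109*(-2) = -218)
Z(11, 12)*T = -5*(-218) = 1090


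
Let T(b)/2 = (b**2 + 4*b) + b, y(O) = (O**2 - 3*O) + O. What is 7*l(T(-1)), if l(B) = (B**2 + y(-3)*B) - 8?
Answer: -448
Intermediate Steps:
y(O) = O**2 - 2*O
T(b) = 2*b**2 + 10*b (T(b) = 2*((b**2 + 4*b) + b) = 2*(b**2 + 5*b) = 2*b**2 + 10*b)
l(B) = -8 + B**2 + 15*B (l(B) = (B**2 + (-3*(-2 - 3))*B) - 8 = (B**2 + (-3*(-5))*B) - 8 = (B**2 + 15*B) - 8 = -8 + B**2 + 15*B)
7*l(T(-1)) = 7*(-8 + (2*(-1)*(5 - 1))**2 + 15*(2*(-1)*(5 - 1))) = 7*(-8 + (2*(-1)*4)**2 + 15*(2*(-1)*4)) = 7*(-8 + (-8)**2 + 15*(-8)) = 7*(-8 + 64 - 120) = 7*(-64) = -448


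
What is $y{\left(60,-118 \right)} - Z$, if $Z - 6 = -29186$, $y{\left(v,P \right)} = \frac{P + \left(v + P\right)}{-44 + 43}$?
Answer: $29356$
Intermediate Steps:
$y{\left(v,P \right)} = - v - 2 P$ ($y{\left(v,P \right)} = \frac{P + \left(P + v\right)}{-1} = \left(v + 2 P\right) \left(-1\right) = - v - 2 P$)
$Z = -29180$ ($Z = 6 - 29186 = -29180$)
$y{\left(60,-118 \right)} - Z = \left(\left(-1\right) 60 - -236\right) - -29180 = \left(-60 + 236\right) + 29180 = 176 + 29180 = 29356$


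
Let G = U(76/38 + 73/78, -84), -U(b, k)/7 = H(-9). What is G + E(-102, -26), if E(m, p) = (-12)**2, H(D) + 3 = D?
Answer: 228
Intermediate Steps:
H(D) = -3 + D
U(b, k) = 84 (U(b, k) = -7*(-3 - 9) = -7*(-12) = 84)
G = 84
E(m, p) = 144
G + E(-102, -26) = 84 + 144 = 228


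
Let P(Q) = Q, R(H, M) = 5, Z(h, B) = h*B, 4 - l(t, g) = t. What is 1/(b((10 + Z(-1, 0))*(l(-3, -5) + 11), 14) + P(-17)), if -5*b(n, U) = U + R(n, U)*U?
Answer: -5/169 ≈ -0.029586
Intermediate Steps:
l(t, g) = 4 - t
Z(h, B) = B*h
b(n, U) = -6*U/5 (b(n, U) = -(U + 5*U)/5 = -6*U/5)
1/(b((10 + Z(-1, 0))*(l(-3, -5) + 11), 14) + P(-17)) = 1/(-6/5*14 - 17) = 1/(-84/5 - 17) = 1/(-169/5) = -5/169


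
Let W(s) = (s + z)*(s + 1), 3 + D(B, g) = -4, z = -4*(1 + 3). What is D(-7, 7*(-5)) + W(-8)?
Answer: 161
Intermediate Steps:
z = -16 (z = -4*4 = -16)
D(B, g) = -7 (D(B, g) = -3 - 4 = -7)
W(s) = (1 + s)*(-16 + s) (W(s) = (s - 16)*(s + 1) = (-16 + s)*(1 + s) = (1 + s)*(-16 + s))
D(-7, 7*(-5)) + W(-8) = -7 + (-16 + (-8)² - 15*(-8)) = -7 + (-16 + 64 + 120) = -7 + 168 = 161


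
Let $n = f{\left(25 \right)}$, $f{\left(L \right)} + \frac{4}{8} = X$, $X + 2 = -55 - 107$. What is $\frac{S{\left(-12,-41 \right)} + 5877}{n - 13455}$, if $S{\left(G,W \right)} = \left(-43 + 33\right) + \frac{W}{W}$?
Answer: $- \frac{11736}{27239} \approx -0.43085$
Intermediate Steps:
$X = -164$ ($X = -2 - 162 = -164$)
$S{\left(G,W \right)} = -9$ ($S{\left(G,W \right)} = -10 + 1 = -9$)
$f{\left(L \right)} = - \frac{329}{2}$ ($f{\left(L \right)} = - \frac{1}{2} - 164 = - \frac{329}{2}$)
$n = - \frac{329}{2} \approx -164.5$
$\frac{S{\left(-12,-41 \right)} + 5877}{n - 13455} = \frac{-9 + 5877}{- \frac{329}{2} - 13455} = \frac{5868}{- \frac{27239}{2}} = 5868 \left(- \frac{2}{27239}\right) = - \frac{11736}{27239}$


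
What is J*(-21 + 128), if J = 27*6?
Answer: 17334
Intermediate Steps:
J = 162
J*(-21 + 128) = 162*(-21 + 128) = 162*107 = 17334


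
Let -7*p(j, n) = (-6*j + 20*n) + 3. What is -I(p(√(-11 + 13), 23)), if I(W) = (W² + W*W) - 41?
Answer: -426873/49 + 11112*√2/49 ≈ -8391.0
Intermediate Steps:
p(j, n) = -3/7 - 20*n/7 + 6*j/7 (p(j, n) = -((-6*j + 20*n) + 3)/7 = -(3 - 6*j + 20*n)/7 = -3/7 - 20*n/7 + 6*j/7)
I(W) = -41 + 2*W² (I(W) = (W² + W²) - 41 = 2*W² - 41 = -41 + 2*W²)
-I(p(√(-11 + 13), 23)) = -(-41 + 2*(-3/7 - 20/7*23 + 6*√(-11 + 13)/7)²) = -(-41 + 2*(-3/7 - 460/7 + 6*√2/7)²) = -(-41 + 2*(-463/7 + 6*√2/7)²) = 41 - 2*(-463/7 + 6*√2/7)²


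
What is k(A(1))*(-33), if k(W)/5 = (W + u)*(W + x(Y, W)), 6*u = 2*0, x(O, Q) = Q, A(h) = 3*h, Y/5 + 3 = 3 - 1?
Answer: -2970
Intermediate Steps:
Y = -5 (Y = -15 + 5*(3 - 1) = -15 + 5*2 = -15 + 10 = -5)
u = 0 (u = (2*0)/6 = (⅙)*0 = 0)
k(W) = 10*W² (k(W) = 5*((W + 0)*(W + W)) = 5*(W*(2*W)) = 5*(2*W²) = 10*W²)
k(A(1))*(-33) = (10*(3*1)²)*(-33) = (10*3²)*(-33) = (10*9)*(-33) = 90*(-33) = -2970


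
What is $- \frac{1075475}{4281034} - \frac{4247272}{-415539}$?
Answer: $\frac{17735814033223}{1778936587326} \approx 9.9699$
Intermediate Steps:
$- \frac{1075475}{4281034} - \frac{4247272}{-415539} = \left(-1075475\right) \frac{1}{4281034} - - \frac{4247272}{415539} = - \frac{1075475}{4281034} + \frac{4247272}{415539} = \frac{17735814033223}{1778936587326}$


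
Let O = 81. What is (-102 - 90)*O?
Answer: -15552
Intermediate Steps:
(-102 - 90)*O = (-102 - 90)*81 = -192*81 = -15552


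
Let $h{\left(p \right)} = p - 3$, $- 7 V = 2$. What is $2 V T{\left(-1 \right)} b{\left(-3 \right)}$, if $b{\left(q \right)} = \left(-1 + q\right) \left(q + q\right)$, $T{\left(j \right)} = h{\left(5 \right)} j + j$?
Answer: $\frac{288}{7} \approx 41.143$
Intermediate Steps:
$V = - \frac{2}{7}$ ($V = \left(- \frac{1}{7}\right) 2 = - \frac{2}{7} \approx -0.28571$)
$h{\left(p \right)} = -3 + p$
$T{\left(j \right)} = 3 j$ ($T{\left(j \right)} = \left(-3 + 5\right) j + j = 2 j + j = 3 j$)
$b{\left(q \right)} = 2 q \left(-1 + q\right)$ ($b{\left(q \right)} = \left(-1 + q\right) 2 q = 2 q \left(-1 + q\right)$)
$2 V T{\left(-1 \right)} b{\left(-3 \right)} = 2 \left(- \frac{2}{7}\right) 3 \left(-1\right) 2 \left(-3\right) \left(-1 - 3\right) = \left(- \frac{4}{7}\right) \left(-3\right) 2 \left(-3\right) \left(-4\right) = \frac{12}{7} \cdot 24 = \frac{288}{7}$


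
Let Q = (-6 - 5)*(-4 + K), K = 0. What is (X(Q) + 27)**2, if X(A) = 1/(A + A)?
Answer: 5650129/7744 ≈ 729.61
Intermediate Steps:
Q = 44 (Q = (-6 - 5)*(-4 + 0) = -11*(-4) = 44)
X(A) = 1/(2*A)
(X(Q) + 27)**2 = ((1/2)/44 + 27)**2 = ((1/2)*(1/44) + 27)**2 = (1/88 + 27)**2 = (2377/88)**2 = 5650129/7744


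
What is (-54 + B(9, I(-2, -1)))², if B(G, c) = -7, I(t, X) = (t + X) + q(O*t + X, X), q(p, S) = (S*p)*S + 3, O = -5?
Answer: 3721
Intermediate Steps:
q(p, S) = 3 + p*S² (q(p, S) = p*S² + 3 = 3 + p*S²)
I(t, X) = 3 + X + t + X²*(X - 5*t) (I(t, X) = (t + X) + (3 + (-5*t + X)*X²) = (X + t) + (3 + (X - 5*t)*X²) = (X + t) + (3 + X²*(X - 5*t)) = 3 + X + t + X²*(X - 5*t))
(-54 + B(9, I(-2, -1)))² = (-54 - 7)² = (-61)² = 3721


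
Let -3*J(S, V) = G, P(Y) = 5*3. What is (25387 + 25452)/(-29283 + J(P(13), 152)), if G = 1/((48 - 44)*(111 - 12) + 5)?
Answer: -61159317/35227450 ≈ -1.7361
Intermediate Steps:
G = 1/401 (G = 1/(4*99 + 5) = 1/(396 + 5) = 1/401 ≈ 0.0024938)
P(Y) = 15
J(S, V) = -1/1203 (J(S, V) = -⅓*1/401 = -1/1203)
(25387 + 25452)/(-29283 + J(P(13), 152)) = (25387 + 25452)/(-29283 - 1/1203) = 50839/(-35227450/1203) = 50839*(-1203/35227450) = -61159317/35227450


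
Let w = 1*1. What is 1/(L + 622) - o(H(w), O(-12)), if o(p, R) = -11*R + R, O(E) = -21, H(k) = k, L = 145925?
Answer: -30774869/146547 ≈ -210.00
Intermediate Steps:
w = 1
o(p, R) = -10*R
1/(L + 622) - o(H(w), O(-12)) = 1/(145925 + 622) - (-10)*(-21) = 1/146547 - 1*210 = 1/146547 - 210 = -30774869/146547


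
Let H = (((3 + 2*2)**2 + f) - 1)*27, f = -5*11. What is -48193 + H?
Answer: -48382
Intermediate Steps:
f = -55
H = -189 (H = (((3 + 2*2)**2 - 55) - 1)*27 = (((3 + 4)**2 - 55) - 1)*27 = ((7**2 - 55) - 1)*27 = ((49 - 55) - 1)*27 = (-6 - 1)*27 = -7*27 = -189)
-48193 + H = -48193 - 189 = -48382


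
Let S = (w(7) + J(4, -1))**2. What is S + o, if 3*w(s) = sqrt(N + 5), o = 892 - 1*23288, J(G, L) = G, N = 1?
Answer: -67138/3 + 8*sqrt(6)/3 ≈ -22373.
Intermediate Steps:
o = -22396 (o = 892 - 23288 = -22396)
w(s) = sqrt(6)/3 (w(s) = sqrt(1 + 5)/3 = sqrt(6)/3)
S = (4 + sqrt(6)/3)**2 (S = (sqrt(6)/3 + 4)**2 = (4 + sqrt(6)/3)**2 ≈ 23.199)
S + o = (12 + sqrt(6))**2/9 - 22396 = -22396 + (12 + sqrt(6))**2/9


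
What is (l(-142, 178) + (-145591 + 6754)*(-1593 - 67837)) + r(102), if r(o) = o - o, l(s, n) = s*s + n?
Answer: 9639473252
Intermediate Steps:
l(s, n) = n + s**2 (l(s, n) = s**2 + n = n + s**2)
r(o) = 0
(l(-142, 178) + (-145591 + 6754)*(-1593 - 67837)) + r(102) = ((178 + (-142)**2) + (-145591 + 6754)*(-1593 - 67837)) + 0 = ((178 + 20164) - 138837*(-69430)) + 0 = (20342 + 9639452910) + 0 = 9639473252 + 0 = 9639473252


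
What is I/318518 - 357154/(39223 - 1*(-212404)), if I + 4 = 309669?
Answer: -35839902817/80147728786 ≈ -0.44717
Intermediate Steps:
I = 309665 (I = -4 + 309669 = 309665)
I/318518 - 357154/(39223 - 1*(-212404)) = 309665/318518 - 357154/(39223 - 1*(-212404)) = 309665*(1/318518) - 357154/(39223 + 212404) = 309665/318518 - 357154/251627 = -35839902817/80147728786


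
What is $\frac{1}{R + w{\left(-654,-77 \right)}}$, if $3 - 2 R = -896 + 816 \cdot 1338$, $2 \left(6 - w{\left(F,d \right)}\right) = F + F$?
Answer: $- \frac{2}{1089589} \approx -1.8356 \cdot 10^{-6}$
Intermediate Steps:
$w{\left(F,d \right)} = 6 - F$ ($w{\left(F,d \right)} = 6 - \frac{F + F}{2} = 6 - \frac{2 F}{2} = 6 - F$)
$R = - \frac{1090909}{2}$ ($R = \frac{3}{2} - \frac{-896 + 816 \cdot 1338}{2} = \frac{3}{2} - \frac{-896 + 1091808}{2} = \frac{3}{2} - 545456 = - \frac{1090909}{2} \approx -5.4545 \cdot 10^{5}$)
$\frac{1}{R + w{\left(-654,-77 \right)}} = \frac{1}{- \frac{1090909}{2} + \left(6 - -654\right)} = \frac{1}{- \frac{1090909}{2} + \left(6 + 654\right)} = \frac{1}{- \frac{1090909}{2} + 660} = \frac{1}{- \frac{1089589}{2}} = - \frac{2}{1089589}$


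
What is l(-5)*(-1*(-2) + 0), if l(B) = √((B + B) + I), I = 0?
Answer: 2*I*√10 ≈ 6.3246*I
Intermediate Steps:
l(B) = √2*√B (l(B) = √((B + B) + 0) = √(2*B + 0) = √(2*B) = √2*√B)
l(-5)*(-1*(-2) + 0) = (√2*√(-5))*(-1*(-2) + 0) = (√2*(I*√5))*(2 + 0) = (I*√10)*2 = 2*I*√10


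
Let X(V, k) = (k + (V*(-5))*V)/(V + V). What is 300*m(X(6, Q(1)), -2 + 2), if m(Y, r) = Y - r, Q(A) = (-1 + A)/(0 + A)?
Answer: -4500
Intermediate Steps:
Q(A) = (-1 + A)/A
X(V, k) = (k - 5*V**2)/(2*V) (X(V, k) = (k + (-5*V)*V)/((2*V)) = (k - 5*V**2)*(1/(2*V)) = (k - 5*V**2)/(2*V))
300*m(X(6, Q(1)), -2 + 2) = 300*((1/2)*((-1 + 1)/1 - 5*6**2)/6 - (-2 + 2)) = 300*((1/2)*(1/6)*(1*0 - 5*36) - 1*0) = 300*((1/2)*(1/6)*(0 - 180) + 0) = 300*((1/2)*(1/6)*(-180) + 0) = 300*(-15 + 0) = 300*(-15) = -4500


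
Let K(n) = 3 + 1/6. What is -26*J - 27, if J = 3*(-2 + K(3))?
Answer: -118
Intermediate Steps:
K(n) = 19/6 (K(n) = 3 + 1/6 = 19/6)
J = 7/2 (J = 3*(-2 + 19/6) = 3*(7/6) = 7/2 ≈ 3.5000)
-26*J - 27 = -26*7/2 - 27 = -91 - 27 = -118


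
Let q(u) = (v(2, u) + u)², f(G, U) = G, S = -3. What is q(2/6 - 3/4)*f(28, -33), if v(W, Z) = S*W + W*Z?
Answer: 5887/4 ≈ 1471.8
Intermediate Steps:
v(W, Z) = -3*W + W*Z
q(u) = (-6 + 3*u)² (q(u) = (2*(-3 + u) + u)² = ((-6 + 2*u) + u)² = (-6 + 3*u)²)
q(2/6 - 3/4)*f(28, -33) = (9*(-2 + (2/6 - 3/4))²)*28 = (9*(-2 + (2*(⅙) - 3*¼))²)*28 = (9*(-2 + (⅓ - ¾))²)*28 = (9*(-2 - 5/12)²)*28 = (9*(-29/12)²)*28 = (9*(841/144))*28 = (841/16)*28 = 5887/4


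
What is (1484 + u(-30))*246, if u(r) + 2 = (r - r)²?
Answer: 364572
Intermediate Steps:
u(r) = -2 (u(r) = -2 + (r - r)² = -2 + 0² = -2 + 0 = -2)
(1484 + u(-30))*246 = (1484 - 2)*246 = 1482*246 = 364572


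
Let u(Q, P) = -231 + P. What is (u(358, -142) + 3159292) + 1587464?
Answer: 4746383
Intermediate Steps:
(u(358, -142) + 3159292) + 1587464 = ((-231 - 142) + 3159292) + 1587464 = (-373 + 3159292) + 1587464 = 3158919 + 1587464 = 4746383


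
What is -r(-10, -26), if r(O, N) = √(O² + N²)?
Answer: -2*√194 ≈ -27.857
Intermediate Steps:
r(O, N) = √(N² + O²)
-r(-10, -26) = -√((-26)² + (-10)²) = -√(676 + 100) = -√776 = -2*√194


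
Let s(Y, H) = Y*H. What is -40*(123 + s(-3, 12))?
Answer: -3480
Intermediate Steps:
s(Y, H) = H*Y
-40*(123 + s(-3, 12)) = -40*(123 + 12*(-3)) = -40*(123 - 36) = -40*87 = -3480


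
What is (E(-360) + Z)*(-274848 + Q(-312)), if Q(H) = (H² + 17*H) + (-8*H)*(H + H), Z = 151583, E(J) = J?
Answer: -263175201576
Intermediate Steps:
Q(H) = -15*H² + 17*H (Q(H) = (H² + 17*H) + (-8*H)*(2*H) = (H² + 17*H) - 16*H² = -15*H² + 17*H)
(E(-360) + Z)*(-274848 + Q(-312)) = (-360 + 151583)*(-274848 - 312*(17 - 15*(-312))) = 151223*(-274848 - 312*(17 + 4680)) = 151223*(-274848 - 312*4697) = 151223*(-274848 - 1465464) = 151223*(-1740312) = -263175201576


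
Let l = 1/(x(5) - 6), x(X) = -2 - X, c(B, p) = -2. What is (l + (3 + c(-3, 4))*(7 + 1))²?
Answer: 10609/169 ≈ 62.775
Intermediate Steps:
l = -1/13 (l = 1/((-2 - 1*5) - 6) = 1/((-2 - 5) - 6) = 1/(-7 - 6) = 1/(-13) = -1/13 ≈ -0.076923)
(l + (3 + c(-3, 4))*(7 + 1))² = (-1/13 + (3 - 2)*(7 + 1))² = (-1/13 + 1*8)² = (-1/13 + 8)² = (103/13)² = 10609/169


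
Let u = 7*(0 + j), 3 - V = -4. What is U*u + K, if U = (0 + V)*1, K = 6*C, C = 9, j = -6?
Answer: -240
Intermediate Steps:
V = 7 (V = 3 - 1*(-4) = 3 + 4 = 7)
u = -42 (u = 7*(0 - 6) = 7*(-6) = -42)
K = 54 (K = 6*9 = 54)
U = 7 (U = (0 + 7)*1 = 7*1 = 7)
U*u + K = 7*(-42) + 54 = -294 + 54 = -240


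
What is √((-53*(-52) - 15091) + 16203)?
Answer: 2*√967 ≈ 62.193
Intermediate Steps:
√((-53*(-52) - 15091) + 16203) = √((2756 - 15091) + 16203) = √(-12335 + 16203) = √3868 = 2*√967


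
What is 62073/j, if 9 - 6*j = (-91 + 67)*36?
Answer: 41382/97 ≈ 426.62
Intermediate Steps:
j = 291/2 (j = 3/2 - (-91 + 67)*36/6 = 3/2 - (-4)*36 = 3/2 - ⅙*(-864) = 3/2 + 144 = 291/2 ≈ 145.50)
62073/j = 62073/(291/2) = 62073*(2/291) = 41382/97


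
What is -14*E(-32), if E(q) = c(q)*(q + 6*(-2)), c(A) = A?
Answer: -19712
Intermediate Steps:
E(q) = q*(-12 + q) (E(q) = q*(q + 6*(-2)) = q*(q - 12) = q*(-12 + q))
-14*E(-32) = -(-448)*(-12 - 32) = -(-448)*(-44) = -14*1408 = -19712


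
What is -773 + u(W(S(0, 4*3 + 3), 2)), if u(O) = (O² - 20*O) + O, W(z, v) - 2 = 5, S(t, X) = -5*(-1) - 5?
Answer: -857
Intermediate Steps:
S(t, X) = 0 (S(t, X) = 5 - 5 = 0)
W(z, v) = 7 (W(z, v) = 2 + 5 = 7)
u(O) = O² - 19*O
-773 + u(W(S(0, 4*3 + 3), 2)) = -773 + 7*(-19 + 7) = -773 + 7*(-12) = -773 - 84 = -857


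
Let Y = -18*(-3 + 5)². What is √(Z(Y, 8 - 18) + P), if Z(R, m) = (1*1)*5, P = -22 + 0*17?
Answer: I*√17 ≈ 4.1231*I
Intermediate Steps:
Y = -72 (Y = -18*2² = -18*4 = -72)
P = -22 (P = -22 + 0 = -22)
Z(R, m) = 5 (Z(R, m) = 1*5 = 5)
√(Z(Y, 8 - 18) + P) = √(5 - 22) = √(-17) = I*√17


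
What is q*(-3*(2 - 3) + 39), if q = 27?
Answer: 1134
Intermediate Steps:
q*(-3*(2 - 3) + 39) = 27*(-3*(2 - 3) + 39) = 27*(-3*(-1) + 39) = 27*(3 + 39) = 27*42 = 1134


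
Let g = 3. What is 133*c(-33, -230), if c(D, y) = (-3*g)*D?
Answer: 39501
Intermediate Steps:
c(D, y) = -9*D (c(D, y) = (-3*3)*D = -9*D)
133*c(-33, -230) = 133*(-9*(-33)) = 133*297 = 39501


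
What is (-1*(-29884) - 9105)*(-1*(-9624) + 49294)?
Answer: 1224257122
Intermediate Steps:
(-1*(-29884) - 9105)*(-1*(-9624) + 49294) = (29884 - 9105)*(9624 + 49294) = 20779*58918 = 1224257122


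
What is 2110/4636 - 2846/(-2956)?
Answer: 1214451/856501 ≈ 1.4179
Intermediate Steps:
2110/4636 - 2846/(-2956) = 2110*(1/4636) - 2846*(-1/2956) = 1055/2318 + 1423/1478 = 1214451/856501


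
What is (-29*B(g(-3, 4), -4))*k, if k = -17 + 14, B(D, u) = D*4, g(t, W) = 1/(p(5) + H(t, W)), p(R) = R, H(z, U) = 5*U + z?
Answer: 174/11 ≈ 15.818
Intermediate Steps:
H(z, U) = z + 5*U
g(t, W) = 1/(5 + t + 5*W) (g(t, W) = 1/(5 + (t + 5*W)) = 1/(5 + t + 5*W))
B(D, u) = 4*D
k = -3
(-29*B(g(-3, 4), -4))*k = -116/(5 - 3 + 5*4)*(-3) = -116/(5 - 3 + 20)*(-3) = -116/22*(-3) = -29*2/11*(-3) = -58/11*(-3) = 174/11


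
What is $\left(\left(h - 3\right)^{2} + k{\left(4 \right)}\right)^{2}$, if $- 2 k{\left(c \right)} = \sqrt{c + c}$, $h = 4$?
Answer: $\left(-1 + \sqrt{2}\right)^{2} \approx 0.17157$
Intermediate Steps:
$k{\left(c \right)} = - \frac{\sqrt{2} \sqrt{c}}{2}$ ($k{\left(c \right)} = - \frac{\sqrt{c + c}}{2} = - \frac{\sqrt{2 c}}{2} = - \frac{\sqrt{2} \sqrt{c}}{2}$)
$\left(\left(h - 3\right)^{2} + k{\left(4 \right)}\right)^{2} = \left(\left(4 - 3\right)^{2} - \frac{\sqrt{2} \sqrt{4}}{2}\right)^{2} = \left(1^{2} - \frac{1}{2} \sqrt{2} \cdot 2\right)^{2} = \left(1 - \sqrt{2}\right)^{2}$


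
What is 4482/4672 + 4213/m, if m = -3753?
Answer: -1431095/8767008 ≈ -0.16324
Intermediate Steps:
4482/4672 + 4213/m = 4482/4672 + 4213/(-3753) = 4482*(1/4672) + 4213*(-1/3753) = 2241/2336 - 4213/3753 = -1431095/8767008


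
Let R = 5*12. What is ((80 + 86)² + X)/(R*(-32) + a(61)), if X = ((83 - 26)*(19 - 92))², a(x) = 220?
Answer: -17341477/1700 ≈ -10201.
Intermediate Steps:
R = 60
X = 17313921 (X = (57*(-73))² = (-4161)² = 17313921)
((80 + 86)² + X)/(R*(-32) + a(61)) = ((80 + 86)² + 17313921)/(60*(-32) + 220) = (166² + 17313921)/(-1920 + 220) = (27556 + 17313921)/(-1700) = 17341477*(-1/1700) = -17341477/1700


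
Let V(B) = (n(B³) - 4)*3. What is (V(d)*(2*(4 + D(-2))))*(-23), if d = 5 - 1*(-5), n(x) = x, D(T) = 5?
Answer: -1237032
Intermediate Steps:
d = 10 (d = 5 + 5 = 10)
V(B) = -12 + 3*B³ (V(B) = (B³ - 4)*3 = (-4 + B³)*3 = -12 + 3*B³)
(V(d)*(2*(4 + D(-2))))*(-23) = ((-12 + 3*10³)*(2*(4 + 5)))*(-23) = ((-12 + 3*1000)*(2*9))*(-23) = ((-12 + 3000)*18)*(-23) = (2988*18)*(-23) = 53784*(-23) = -1237032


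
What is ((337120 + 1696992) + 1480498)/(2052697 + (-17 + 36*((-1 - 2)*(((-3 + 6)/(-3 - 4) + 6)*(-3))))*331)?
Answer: 12301135/9256003 ≈ 1.3290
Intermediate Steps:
((337120 + 1696992) + 1480498)/(2052697 + (-17 + 36*((-1 - 2)*(((-3 + 6)/(-3 - 4) + 6)*(-3))))*331) = (2034112 + 1480498)/(2052697 + (-17 + 36*(-3*(3/(-7) + 6)*(-3)))*331) = 3514610/(2052697 + (-17 + 36*(-3*(3*(-1/7) + 6)*(-3)))*331) = 3514610/(2052697 + (-17 + 36*(-3*(-3/7 + 6)*(-3)))*331) = 3514610/(2052697 + (-17 + 36*(-117*(-3)/7))*331) = 3514610/(2052697 + (-17 + 36*(-3*(-117/7)))*331) = 3514610/(2052697 + (-17 + 36*(351/7))*331) = 3514610/(2052697 + (-17 + 12636/7)*331) = 3514610/(2052697 + (12517/7)*331) = 3514610/(2052697 + 4143127/7) = 3514610/(18512006/7) = 3514610*(7/18512006) = 12301135/9256003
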